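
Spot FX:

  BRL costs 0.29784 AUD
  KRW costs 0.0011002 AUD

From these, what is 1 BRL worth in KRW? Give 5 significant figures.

BRL/KRW = 270.71

1 BRL × 0.29784 = 0.29784 AUD
0.29784 AUD ÷ 0.0011002 = 270.714 KRW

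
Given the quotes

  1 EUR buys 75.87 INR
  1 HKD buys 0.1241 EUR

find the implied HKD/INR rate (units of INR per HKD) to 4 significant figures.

HKD/INR = 9.415

1 HKD × 0.1241 = 0.1241 EUR
0.1241 EUR × 75.87 = 9.41547 INR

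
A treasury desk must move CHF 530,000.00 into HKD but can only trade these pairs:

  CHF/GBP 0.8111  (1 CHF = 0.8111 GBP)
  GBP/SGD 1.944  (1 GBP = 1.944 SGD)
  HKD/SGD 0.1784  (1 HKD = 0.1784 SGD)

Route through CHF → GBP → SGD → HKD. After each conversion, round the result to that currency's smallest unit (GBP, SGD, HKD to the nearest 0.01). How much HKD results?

CHF 530,000.00 × 0.8111 = GBP 429,883.00
GBP 429,883.00 × 1.944 = SGD 835,692.55
SGD 835,692.55 ÷ 0.1784 = HKD 4,684,375.28

HKD 4,684,375.28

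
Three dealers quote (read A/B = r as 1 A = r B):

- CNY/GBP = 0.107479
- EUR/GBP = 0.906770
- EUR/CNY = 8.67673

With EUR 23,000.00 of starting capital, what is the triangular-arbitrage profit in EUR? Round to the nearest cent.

Profitable loop is EUR → CNY → GBP → EUR:
EUR 23,000.00 × 8.67673 = CNY 199,564.79
CNY 199,564.79 × 0.107479 = GBP 21,449.02
GBP 21,449.02 ÷ 0.906770 = EUR 23,654.32
Profit = EUR 23,654.32 − EUR 23,000.00

Profit: EUR 654.32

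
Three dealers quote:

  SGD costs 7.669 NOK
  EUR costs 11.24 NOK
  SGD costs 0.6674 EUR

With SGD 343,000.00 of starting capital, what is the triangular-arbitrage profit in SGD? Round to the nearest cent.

Profitable loop is SGD → NOK → EUR → SGD:
SGD 343,000.00 × 7.669 = NOK 2,630,467.00
NOK 2,630,467.00 ÷ 11.24 = EUR 234,027.31
EUR 234,027.31 ÷ 0.6674 = SGD 350,655.25
Profit = SGD 350,655.25 − SGD 343,000.00

Profit: SGD 7,655.25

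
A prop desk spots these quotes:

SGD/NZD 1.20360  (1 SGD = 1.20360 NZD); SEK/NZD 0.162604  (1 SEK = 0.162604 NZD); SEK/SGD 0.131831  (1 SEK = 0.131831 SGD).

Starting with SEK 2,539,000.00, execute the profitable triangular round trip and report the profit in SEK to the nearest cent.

Profitable loop is SEK → NZD → SGD → SEK:
SEK 2,539,000.00 × 0.162604 = NZD 412,851.56
NZD 412,851.56 ÷ 1.20360 = SGD 343,013.92
SGD 343,013.92 ÷ 0.131831 = SEK 2,601,921.56
Profit = SEK 2,601,921.56 − SEK 2,539,000.00

Profit: SEK 62,921.56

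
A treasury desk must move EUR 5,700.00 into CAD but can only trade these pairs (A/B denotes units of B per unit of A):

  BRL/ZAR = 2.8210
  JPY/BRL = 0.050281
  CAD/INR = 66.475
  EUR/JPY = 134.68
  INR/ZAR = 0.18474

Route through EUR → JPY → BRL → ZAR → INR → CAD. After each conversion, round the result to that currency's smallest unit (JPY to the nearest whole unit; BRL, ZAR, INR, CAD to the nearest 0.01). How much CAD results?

CAD 8,866.78

EUR 5,700.00 × 134.68 = JPY 767,676
JPY 767,676 × 0.050281 = BRL 38,599.52
BRL 38,599.52 × 2.8210 = ZAR 108,889.25
ZAR 108,889.25 ÷ 0.18474 = INR 589,418.91
INR 589,418.91 ÷ 66.475 = CAD 8,866.78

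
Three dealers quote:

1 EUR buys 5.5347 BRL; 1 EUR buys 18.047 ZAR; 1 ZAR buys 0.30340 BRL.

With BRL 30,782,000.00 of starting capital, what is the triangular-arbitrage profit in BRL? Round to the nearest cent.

Profit: BRL 333,037.21

Profitable loop is BRL → ZAR → EUR → BRL:
BRL 30,782,000.00 ÷ 0.30340 = ZAR 101,456,822.68
ZAR 101,456,822.68 ÷ 18.047 = EUR 5,621,810.98
EUR 5,621,810.98 × 5.5347 = BRL 31,115,037.21
Profit = BRL 31,115,037.21 − BRL 30,782,000.00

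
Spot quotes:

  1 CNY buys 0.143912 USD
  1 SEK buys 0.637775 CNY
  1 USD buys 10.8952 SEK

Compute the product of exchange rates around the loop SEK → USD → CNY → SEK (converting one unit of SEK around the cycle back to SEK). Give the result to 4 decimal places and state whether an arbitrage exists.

Around SEK → USD → CNY → SEK: 1 ÷ 10.8952 ÷ 0.143912 ÷ 0.637775 = 1.000001
Product ≈ 1 (deviation 0.000%, within rounding noise).

1.0000 (no arbitrage)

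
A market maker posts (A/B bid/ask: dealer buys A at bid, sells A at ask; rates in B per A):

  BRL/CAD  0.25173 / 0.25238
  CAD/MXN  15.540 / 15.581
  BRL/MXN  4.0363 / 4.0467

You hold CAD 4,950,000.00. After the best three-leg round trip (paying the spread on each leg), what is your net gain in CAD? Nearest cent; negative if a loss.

Net profit: CAD 130,873.39

Best loop CAD → BRL → MXN → CAD:
CAD 4,950,000.00 ÷ 0.25238 (buy BRL at ask) = BRL 19,613,281.56
BRL 19,613,281.56 × 4.0363 (sell BRL at bid) = MXN 79,165,088.36
MXN 79,165,088.36 ÷ 15.581 (buy CAD at ask) = CAD 5,080,873.39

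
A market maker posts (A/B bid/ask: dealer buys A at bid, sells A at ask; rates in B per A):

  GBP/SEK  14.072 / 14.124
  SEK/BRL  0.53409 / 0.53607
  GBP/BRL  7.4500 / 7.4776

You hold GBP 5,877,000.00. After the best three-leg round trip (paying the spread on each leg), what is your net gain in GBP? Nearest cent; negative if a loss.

Net profit: GBP 29,955.98

Best loop GBP → SEK → BRL → GBP:
GBP 5,877,000.00 × 14.072 (sell GBP at bid) = SEK 82,701,144.00
SEK 82,701,144.00 × 0.53409 (sell SEK at bid) = BRL 44,169,854.00
BRL 44,169,854.00 ÷ 7.4776 (buy GBP at ask) = GBP 5,906,955.98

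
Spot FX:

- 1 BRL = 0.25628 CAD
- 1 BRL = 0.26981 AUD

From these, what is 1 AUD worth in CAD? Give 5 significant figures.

AUD/CAD = 0.94985

1 AUD ÷ 0.26981 = 3.70631 BRL
3.70631 BRL × 0.25628 = 0.949854 CAD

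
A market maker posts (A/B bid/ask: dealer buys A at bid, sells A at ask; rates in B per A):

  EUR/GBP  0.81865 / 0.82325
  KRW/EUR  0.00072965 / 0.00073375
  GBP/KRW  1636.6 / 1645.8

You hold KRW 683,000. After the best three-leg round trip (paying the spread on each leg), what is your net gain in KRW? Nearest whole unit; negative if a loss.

Net profit: KRW 4,011

Best loop KRW → GBP → EUR → KRW:
KRW 683,000 ÷ 1645.8 (buy GBP at ask) = GBP 415.00
GBP 415.00 ÷ 0.82325 (buy EUR at ask) = EUR 504.09
EUR 504.09 ÷ 0.00073375 (buy KRW at ask) = KRW 687,011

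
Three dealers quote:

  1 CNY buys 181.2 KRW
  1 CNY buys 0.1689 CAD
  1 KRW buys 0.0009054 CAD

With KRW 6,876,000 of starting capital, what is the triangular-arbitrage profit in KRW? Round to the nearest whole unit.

Profit: KRW 202,917

Profitable loop is KRW → CNY → CAD → KRW:
KRW 6,876,000 ÷ 181.2 = CNY 37,947.02
CNY 37,947.02 × 0.1689 = CAD 6,409.25
CAD 6,409.25 ÷ 0.0009054 = KRW 7,078,917
Profit = KRW 7,078,917 − KRW 6,876,000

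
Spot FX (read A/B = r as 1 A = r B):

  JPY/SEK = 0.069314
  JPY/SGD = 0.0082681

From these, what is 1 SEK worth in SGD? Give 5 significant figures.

1 SEK ÷ 0.069314 = 14.4271 JPY
14.4271 JPY × 0.0082681 = 0.119285 SGD

SEK/SGD = 0.11928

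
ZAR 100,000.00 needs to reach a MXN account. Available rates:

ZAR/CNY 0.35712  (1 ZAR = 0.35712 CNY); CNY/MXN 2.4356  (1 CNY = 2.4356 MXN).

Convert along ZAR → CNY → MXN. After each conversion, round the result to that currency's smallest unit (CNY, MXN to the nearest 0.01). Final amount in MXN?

ZAR 100,000.00 × 0.35712 = CNY 35,712.00
CNY 35,712.00 × 2.4356 = MXN 86,980.15

MXN 86,980.15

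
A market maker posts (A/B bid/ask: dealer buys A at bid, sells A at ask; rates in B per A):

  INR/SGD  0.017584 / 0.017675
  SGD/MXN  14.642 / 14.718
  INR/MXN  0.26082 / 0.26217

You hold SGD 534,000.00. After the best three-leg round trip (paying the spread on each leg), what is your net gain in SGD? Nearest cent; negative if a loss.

Net profit: SGD 1,394.53

Best loop SGD → INR → MXN → SGD:
SGD 534,000.00 ÷ 0.017675 (buy INR at ask) = INR 30,212,164.07
INR 30,212,164.07 × 0.26082 (sell INR at bid) = MXN 7,879,936.63
MXN 7,879,936.63 ÷ 14.718 (buy SGD at ask) = SGD 535,394.53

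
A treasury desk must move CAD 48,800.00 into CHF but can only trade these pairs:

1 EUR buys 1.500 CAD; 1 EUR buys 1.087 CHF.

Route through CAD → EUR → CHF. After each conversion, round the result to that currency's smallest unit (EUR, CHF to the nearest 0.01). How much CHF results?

CAD 48,800.00 ÷ 1.500 = EUR 32,533.33
EUR 32,533.33 × 1.087 = CHF 35,363.73

CHF 35,363.73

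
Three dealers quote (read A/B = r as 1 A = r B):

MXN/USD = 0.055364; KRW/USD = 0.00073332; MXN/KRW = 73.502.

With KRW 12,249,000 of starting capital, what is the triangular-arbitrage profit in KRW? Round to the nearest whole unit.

Profit: KRW 332,587

Profitable loop is KRW → MXN → USD → KRW:
KRW 12,249,000 ÷ 73.502 = MXN 166,648.53
MXN 166,648.53 × 0.055364 = USD 9,226.33
USD 9,226.33 ÷ 0.00073332 = KRW 12,581,587
Profit = KRW 12,581,587 − KRW 12,249,000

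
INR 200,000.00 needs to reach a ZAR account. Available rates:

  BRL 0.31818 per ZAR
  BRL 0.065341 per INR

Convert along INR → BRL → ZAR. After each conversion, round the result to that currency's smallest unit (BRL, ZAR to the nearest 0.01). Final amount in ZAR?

ZAR 41,071.72

INR 200,000.00 × 0.065341 = BRL 13,068.20
BRL 13,068.20 ÷ 0.31818 = ZAR 41,071.72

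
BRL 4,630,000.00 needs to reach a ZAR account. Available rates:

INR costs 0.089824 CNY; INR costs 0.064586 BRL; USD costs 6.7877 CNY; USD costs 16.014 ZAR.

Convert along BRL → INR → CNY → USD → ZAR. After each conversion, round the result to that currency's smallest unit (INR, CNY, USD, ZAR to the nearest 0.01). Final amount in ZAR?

ZAR 15,191,903.05

BRL 4,630,000.00 ÷ 0.064586 = INR 71,687,362.59
INR 71,687,362.59 × 0.089824 = CNY 6,439,245.66
CNY 6,439,245.66 ÷ 6.7877 = USD 948,663.86
USD 948,663.86 × 16.014 = ZAR 15,191,903.05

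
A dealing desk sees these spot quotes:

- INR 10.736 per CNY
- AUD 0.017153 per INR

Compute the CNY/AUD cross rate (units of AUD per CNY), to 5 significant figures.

CNY/AUD = 0.18415

1 CNY × 10.736 = 10.736 INR
10.736 INR × 0.017153 = 0.184155 AUD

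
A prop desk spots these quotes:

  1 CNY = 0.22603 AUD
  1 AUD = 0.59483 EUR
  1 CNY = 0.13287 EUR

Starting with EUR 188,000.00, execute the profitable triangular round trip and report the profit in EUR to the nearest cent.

Profitable loop is EUR → CNY → AUD → EUR:
EUR 188,000.00 ÷ 0.13287 = CNY 1,414,916.84
CNY 1,414,916.84 × 0.22603 = AUD 319,813.65
AUD 319,813.65 × 0.59483 = EUR 190,234.75
Profit = EUR 190,234.75 − EUR 188,000.00

Profit: EUR 2,234.75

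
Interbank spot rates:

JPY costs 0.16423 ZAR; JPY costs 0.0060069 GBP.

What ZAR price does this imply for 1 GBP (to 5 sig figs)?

1 GBP ÷ 0.0060069 = 166.475 JPY
166.475 JPY × 0.16423 = 27.3402 ZAR

GBP/ZAR = 27.340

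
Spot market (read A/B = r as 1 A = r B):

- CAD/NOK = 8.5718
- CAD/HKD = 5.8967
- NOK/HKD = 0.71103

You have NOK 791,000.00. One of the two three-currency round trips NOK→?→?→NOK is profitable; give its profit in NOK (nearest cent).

Profit: NOK 26,574.63

Profitable loop is NOK → HKD → CAD → NOK:
NOK 791,000.00 × 0.71103 = HKD 562,424.73
HKD 562,424.73 ÷ 5.8967 = CAD 95,379.57
CAD 95,379.57 × 8.5718 = NOK 817,574.63
Profit = NOK 817,574.63 − NOK 791,000.00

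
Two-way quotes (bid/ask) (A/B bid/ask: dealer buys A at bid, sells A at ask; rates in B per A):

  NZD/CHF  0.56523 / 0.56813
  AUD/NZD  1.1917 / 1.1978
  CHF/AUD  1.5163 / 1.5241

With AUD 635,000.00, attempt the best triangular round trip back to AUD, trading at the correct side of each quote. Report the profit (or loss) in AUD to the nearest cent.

Best loop AUD → NZD → CHF → AUD:
AUD 635,000.00 × 1.1917 (sell AUD at bid) = NZD 756,729.50
NZD 756,729.50 × 0.56523 (sell NZD at bid) = CHF 427,726.22
CHF 427,726.22 × 1.5163 (sell CHF at bid) = AUD 648,561.26

Net profit: AUD 13,561.26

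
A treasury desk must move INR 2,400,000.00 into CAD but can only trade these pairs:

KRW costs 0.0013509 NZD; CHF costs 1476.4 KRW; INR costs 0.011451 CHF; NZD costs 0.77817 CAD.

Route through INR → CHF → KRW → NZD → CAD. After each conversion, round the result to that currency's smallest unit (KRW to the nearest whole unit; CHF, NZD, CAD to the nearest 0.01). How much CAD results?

CAD 42,653.67

INR 2,400,000.00 × 0.011451 = CHF 27,482.40
CHF 27,482.40 × 1476.4 = KRW 40,575,015
KRW 40,575,015 × 0.0013509 = NZD 54,812.79
NZD 54,812.79 × 0.77817 = CAD 42,653.67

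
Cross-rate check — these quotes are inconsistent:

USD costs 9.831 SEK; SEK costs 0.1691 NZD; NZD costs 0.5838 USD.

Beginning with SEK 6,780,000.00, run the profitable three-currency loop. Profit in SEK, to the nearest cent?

Profitable loop is SEK → USD → NZD → SEK:
SEK 6,780,000.00 ÷ 9.831 = USD 689,655.17
USD 689,655.17 ÷ 0.5838 = NZD 1,181,320.95
NZD 1,181,320.95 ÷ 0.1691 = SEK 6,985,931.12
Profit = SEK 6,985,931.12 − SEK 6,780,000.00

Profit: SEK 205,931.12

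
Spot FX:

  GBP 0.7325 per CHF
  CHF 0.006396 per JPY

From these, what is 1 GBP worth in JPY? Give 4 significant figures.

1 GBP ÷ 0.7325 = 1.36519 CHF
1.36519 CHF ÷ 0.006396 = 213.444 JPY

GBP/JPY = 213.4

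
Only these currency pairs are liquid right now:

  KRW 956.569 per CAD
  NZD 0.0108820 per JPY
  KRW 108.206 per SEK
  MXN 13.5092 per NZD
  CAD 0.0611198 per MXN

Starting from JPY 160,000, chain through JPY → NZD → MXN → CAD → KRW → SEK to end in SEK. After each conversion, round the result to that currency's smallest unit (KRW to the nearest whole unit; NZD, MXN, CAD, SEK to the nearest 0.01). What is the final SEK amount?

SEK 12,708.84

JPY 160,000 × 0.0108820 = NZD 1,741.12
NZD 1,741.12 × 13.5092 = MXN 23,521.14
MXN 23,521.14 × 0.0611198 = CAD 1,437.61
CAD 1,437.61 × 956.569 = KRW 1,375,173
KRW 1,375,173 ÷ 108.206 = SEK 12,708.84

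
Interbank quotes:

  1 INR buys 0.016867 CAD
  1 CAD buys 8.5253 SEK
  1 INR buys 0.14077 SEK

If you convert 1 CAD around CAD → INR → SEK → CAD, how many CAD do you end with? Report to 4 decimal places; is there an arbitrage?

0.9790 (arbitrage exists)

Around CAD → INR → SEK → CAD: 1 ÷ 0.016867 × 0.14077 ÷ 8.5253 = 0.978955
Product < 1; profitable direction is CAD → SEK → INR → CAD.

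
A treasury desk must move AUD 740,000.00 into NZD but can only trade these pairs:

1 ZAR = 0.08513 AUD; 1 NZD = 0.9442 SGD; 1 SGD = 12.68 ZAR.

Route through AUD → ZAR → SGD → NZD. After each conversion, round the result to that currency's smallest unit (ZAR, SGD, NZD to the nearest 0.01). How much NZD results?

NZD 726,048.85

AUD 740,000.00 ÷ 0.08513 = ZAR 8,692,587.81
ZAR 8,692,587.81 ÷ 12.68 = SGD 685,535.32
SGD 685,535.32 ÷ 0.9442 = NZD 726,048.85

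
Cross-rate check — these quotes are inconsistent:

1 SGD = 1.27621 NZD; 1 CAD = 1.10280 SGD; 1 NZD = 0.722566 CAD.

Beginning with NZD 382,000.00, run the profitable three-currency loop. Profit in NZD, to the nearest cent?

Profit: NZD 6,472.06

Profitable loop is NZD → CAD → SGD → NZD:
NZD 382,000.00 × 0.722566 = CAD 276,020.21
CAD 276,020.21 × 1.10280 = SGD 304,395.09
SGD 304,395.09 × 1.27621 = NZD 388,472.06
Profit = NZD 388,472.06 − NZD 382,000.00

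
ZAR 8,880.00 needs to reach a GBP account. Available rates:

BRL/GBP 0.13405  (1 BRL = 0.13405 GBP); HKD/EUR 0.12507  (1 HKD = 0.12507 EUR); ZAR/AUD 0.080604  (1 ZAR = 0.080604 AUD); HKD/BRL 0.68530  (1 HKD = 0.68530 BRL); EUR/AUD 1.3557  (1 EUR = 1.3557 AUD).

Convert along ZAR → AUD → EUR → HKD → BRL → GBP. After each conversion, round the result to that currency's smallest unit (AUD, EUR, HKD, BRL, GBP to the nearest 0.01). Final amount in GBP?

ZAR 8,880.00 × 0.080604 = AUD 715.76
AUD 715.76 ÷ 1.3557 = EUR 527.96
EUR 527.96 ÷ 0.12507 = HKD 4,221.32
HKD 4,221.32 × 0.68530 = BRL 2,892.87
BRL 2,892.87 × 0.13405 = GBP 387.79

GBP 387.79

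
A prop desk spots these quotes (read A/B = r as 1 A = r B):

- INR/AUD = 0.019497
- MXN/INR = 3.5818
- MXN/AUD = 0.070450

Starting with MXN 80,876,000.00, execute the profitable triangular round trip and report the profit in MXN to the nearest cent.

Profitable loop is MXN → AUD → INR → MXN:
MXN 80,876,000.00 × 0.070450 = AUD 5,697,714.20
AUD 5,697,714.20 ÷ 0.019497 = INR 292,235,431.09
INR 292,235,431.09 ÷ 3.5818 = MXN 81,588,986.29
Profit = MXN 81,588,986.29 − MXN 80,876,000.00

Profit: MXN 712,986.29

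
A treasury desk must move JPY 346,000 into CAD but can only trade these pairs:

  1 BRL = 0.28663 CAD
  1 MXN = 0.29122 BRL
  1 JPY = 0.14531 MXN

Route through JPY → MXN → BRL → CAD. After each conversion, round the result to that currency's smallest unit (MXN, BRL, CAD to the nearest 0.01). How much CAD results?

CAD 4,196.76

JPY 346,000 × 0.14531 = MXN 50,277.26
MXN 50,277.26 × 0.29122 = BRL 14,641.74
BRL 14,641.74 × 0.28663 = CAD 4,196.76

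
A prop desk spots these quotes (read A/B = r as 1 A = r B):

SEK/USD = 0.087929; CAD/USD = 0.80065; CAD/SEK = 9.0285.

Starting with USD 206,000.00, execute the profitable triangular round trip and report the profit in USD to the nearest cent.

Profitable loop is USD → SEK → CAD → USD:
USD 206,000.00 ÷ 0.087929 = SEK 2,342,799.30
SEK 2,342,799.30 ÷ 9.0285 = CAD 259,489.32
CAD 259,489.32 × 0.80065 = USD 207,760.12
Profit = USD 207,760.12 − USD 206,000.00

Profit: USD 1,760.12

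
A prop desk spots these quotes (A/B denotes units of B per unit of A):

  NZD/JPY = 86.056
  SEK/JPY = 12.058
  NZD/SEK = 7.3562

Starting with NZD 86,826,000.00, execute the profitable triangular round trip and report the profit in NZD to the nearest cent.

Profit: NZD 2,668,726.70

Profitable loop is NZD → SEK → JPY → NZD:
NZD 86,826,000.00 × 7.3562 = SEK 638,709,421.20
SEK 638,709,421.20 × 12.058 = JPY 7,701,558,201
JPY 7,701,558,201 ÷ 86.056 = NZD 89,494,726.70
Profit = NZD 89,494,726.70 − NZD 86,826,000.00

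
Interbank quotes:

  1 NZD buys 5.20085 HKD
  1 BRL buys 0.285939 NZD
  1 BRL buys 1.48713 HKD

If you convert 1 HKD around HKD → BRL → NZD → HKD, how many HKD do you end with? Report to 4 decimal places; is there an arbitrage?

1.0000 (no arbitrage)

Around HKD → BRL → NZD → HKD: 1 ÷ 1.48713 × 0.285939 × 5.20085 = 0.999997
Product ≈ 1 (deviation 0.000%, within rounding noise).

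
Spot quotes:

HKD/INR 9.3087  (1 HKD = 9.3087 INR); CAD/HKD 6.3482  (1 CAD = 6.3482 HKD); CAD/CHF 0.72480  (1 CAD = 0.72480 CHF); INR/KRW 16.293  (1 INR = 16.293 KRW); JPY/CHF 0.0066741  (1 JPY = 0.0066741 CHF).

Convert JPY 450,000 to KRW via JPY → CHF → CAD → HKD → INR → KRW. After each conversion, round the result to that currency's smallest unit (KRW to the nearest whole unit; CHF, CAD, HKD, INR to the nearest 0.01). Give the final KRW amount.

KRW 3,989,578

JPY 450,000 × 0.0066741 = CHF 3,003.34
CHF 3,003.34 ÷ 0.72480 = CAD 4,143.68
CAD 4,143.68 × 6.3482 = HKD 26,304.91
HKD 26,304.91 × 9.3087 = INR 244,864.52
INR 244,864.52 × 16.293 = KRW 3,989,578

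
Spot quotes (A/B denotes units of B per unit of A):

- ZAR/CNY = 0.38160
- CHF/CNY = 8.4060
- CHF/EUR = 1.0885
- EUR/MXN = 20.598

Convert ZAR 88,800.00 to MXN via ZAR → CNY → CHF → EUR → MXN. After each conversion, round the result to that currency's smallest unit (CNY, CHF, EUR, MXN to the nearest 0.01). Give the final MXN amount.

MXN 90,382.79

ZAR 88,800.00 × 0.38160 = CNY 33,886.08
CNY 33,886.08 ÷ 8.4060 = CHF 4,031.18
CHF 4,031.18 × 1.0885 = EUR 4,387.94
EUR 4,387.94 × 20.598 = MXN 90,382.79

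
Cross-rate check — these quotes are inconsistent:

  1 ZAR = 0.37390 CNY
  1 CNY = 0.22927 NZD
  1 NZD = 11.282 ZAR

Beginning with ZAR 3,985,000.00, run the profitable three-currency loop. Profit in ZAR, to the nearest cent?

Profit: ZAR 135,401.48

Profitable loop is ZAR → NZD → CNY → ZAR:
ZAR 3,985,000.00 ÷ 11.282 = NZD 353,217.51
NZD 353,217.51 ÷ 0.22927 = CNY 1,540,618.11
CNY 1,540,618.11 ÷ 0.37390 = ZAR 4,120,401.48
Profit = ZAR 4,120,401.48 − ZAR 3,985,000.00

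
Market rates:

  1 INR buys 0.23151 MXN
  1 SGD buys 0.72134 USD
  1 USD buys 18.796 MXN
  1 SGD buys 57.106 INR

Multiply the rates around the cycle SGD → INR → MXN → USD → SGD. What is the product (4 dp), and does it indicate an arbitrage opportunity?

0.9751 (arbitrage exists)

Around SGD → INR → MXN → USD → SGD: 1 × 57.106 × 0.23151 ÷ 18.796 ÷ 0.72134 = 0.975093
Product < 1; profitable direction is SGD → USD → MXN → INR → SGD.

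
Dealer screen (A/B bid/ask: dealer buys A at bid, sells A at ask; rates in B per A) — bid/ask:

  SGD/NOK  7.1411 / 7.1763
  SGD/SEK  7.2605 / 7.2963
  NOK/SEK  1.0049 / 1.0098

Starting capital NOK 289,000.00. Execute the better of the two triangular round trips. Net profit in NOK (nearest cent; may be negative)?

Net profit: NOK 553.23

Best loop NOK → SGD → SEK → NOK:
NOK 289,000.00 ÷ 7.1763 (buy SGD at ask) = SGD 40,271.45
SGD 40,271.45 × 7.2605 (sell SGD at bid) = SEK 292,390.86
SEK 292,390.86 ÷ 1.0098 (buy NOK at ask) = NOK 289,553.23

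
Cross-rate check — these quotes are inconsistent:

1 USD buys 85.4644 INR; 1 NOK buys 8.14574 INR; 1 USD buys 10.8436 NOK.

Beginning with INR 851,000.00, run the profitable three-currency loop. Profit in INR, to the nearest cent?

Profitable loop is INR → USD → NOK → INR:
INR 851,000.00 ÷ 85.4644 = USD 9,957.36
USD 9,957.36 × 10.8436 = NOK 107,973.65
NOK 107,973.65 × 8.14574 = INR 879,525.32
Profit = INR 879,525.32 − INR 851,000.00

Profit: INR 28,525.32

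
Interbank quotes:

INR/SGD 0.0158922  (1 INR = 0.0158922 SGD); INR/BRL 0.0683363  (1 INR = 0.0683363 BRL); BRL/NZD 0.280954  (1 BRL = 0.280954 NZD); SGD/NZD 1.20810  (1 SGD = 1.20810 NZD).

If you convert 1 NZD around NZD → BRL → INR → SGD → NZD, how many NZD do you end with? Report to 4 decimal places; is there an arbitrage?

1.0000 (no arbitrage)

Around NZD → BRL → INR → SGD → NZD: 1 ÷ 0.280954 ÷ 0.0683363 × 0.0158922 × 1.20810 = 1.000001
Product ≈ 1 (deviation 0.000%, within rounding noise).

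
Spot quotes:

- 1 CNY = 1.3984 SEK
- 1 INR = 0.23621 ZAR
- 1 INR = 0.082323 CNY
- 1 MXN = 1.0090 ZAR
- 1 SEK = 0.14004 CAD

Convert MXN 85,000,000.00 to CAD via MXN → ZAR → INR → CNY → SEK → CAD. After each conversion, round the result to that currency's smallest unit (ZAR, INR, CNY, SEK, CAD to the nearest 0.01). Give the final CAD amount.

MXN 85,000,000.00 × 1.0090 = ZAR 85,765,000.00
ZAR 85,765,000.00 ÷ 0.23621 = INR 363,087,930.23
INR 363,087,930.23 × 0.082323 = CNY 29,890,487.68
CNY 29,890,487.68 × 1.3984 = SEK 41,798,857.97
SEK 41,798,857.97 × 0.14004 = CAD 5,853,512.07

CAD 5,853,512.07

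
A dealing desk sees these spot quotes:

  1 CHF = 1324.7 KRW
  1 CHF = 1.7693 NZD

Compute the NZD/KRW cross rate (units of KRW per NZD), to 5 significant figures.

1 NZD ÷ 1.7693 = 0.565195 CHF
0.565195 CHF × 1324.7 = 748.714 KRW

NZD/KRW = 748.71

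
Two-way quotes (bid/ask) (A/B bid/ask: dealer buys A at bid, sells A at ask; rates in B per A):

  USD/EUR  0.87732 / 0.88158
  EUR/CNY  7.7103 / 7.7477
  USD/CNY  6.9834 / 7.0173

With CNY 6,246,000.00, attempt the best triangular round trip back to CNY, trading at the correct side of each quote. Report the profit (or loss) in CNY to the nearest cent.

Best loop CNY → EUR → USD → CNY:
CNY 6,246,000.00 ÷ 7.7477 (buy EUR at ask) = EUR 806,174.74
EUR 806,174.74 ÷ 0.88158 (buy USD at ask) = USD 914,465.77
USD 914,465.77 × 6.9834 (sell USD at bid) = CNY 6,386,080.28

Net profit: CNY 140,080.28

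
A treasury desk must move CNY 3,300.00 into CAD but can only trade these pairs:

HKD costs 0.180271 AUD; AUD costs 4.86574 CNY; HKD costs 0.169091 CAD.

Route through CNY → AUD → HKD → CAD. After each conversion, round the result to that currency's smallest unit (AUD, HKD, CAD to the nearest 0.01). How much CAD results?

CAD 636.15

CNY 3,300.00 ÷ 4.86574 = AUD 678.21
AUD 678.21 ÷ 0.180271 = HKD 3,762.17
HKD 3,762.17 × 0.169091 = CAD 636.15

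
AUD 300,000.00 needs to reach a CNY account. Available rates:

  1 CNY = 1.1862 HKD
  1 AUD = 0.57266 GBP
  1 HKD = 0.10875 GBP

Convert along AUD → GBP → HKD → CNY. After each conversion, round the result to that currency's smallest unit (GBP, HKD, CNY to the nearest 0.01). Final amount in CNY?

CNY 1,331,775.18

AUD 300,000.00 × 0.57266 = GBP 171,798.00
GBP 171,798.00 ÷ 0.10875 = HKD 1,579,751.72
HKD 1,579,751.72 ÷ 1.1862 = CNY 1,331,775.18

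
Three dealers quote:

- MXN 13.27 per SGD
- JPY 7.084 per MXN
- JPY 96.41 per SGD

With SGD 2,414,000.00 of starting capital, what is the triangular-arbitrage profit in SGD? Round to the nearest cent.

Profitable loop is SGD → JPY → MXN → SGD:
SGD 2,414,000.00 × 96.41 = JPY 232,733,740
JPY 232,733,740 ÷ 7.084 = MXN 32,853,435.91
MXN 32,853,435.91 ÷ 13.27 = SGD 2,475,767.59
Profit = SGD 2,475,767.59 − SGD 2,414,000.00

Profit: SGD 61,767.59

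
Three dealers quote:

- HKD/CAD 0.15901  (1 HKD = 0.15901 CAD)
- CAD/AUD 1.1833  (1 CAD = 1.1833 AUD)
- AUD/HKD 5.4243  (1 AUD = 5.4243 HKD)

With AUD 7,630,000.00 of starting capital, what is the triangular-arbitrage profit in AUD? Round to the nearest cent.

Profitable loop is AUD → HKD → CAD → AUD:
AUD 7,630,000.00 × 5.4243 = HKD 41,387,409.00
HKD 41,387,409.00 × 0.15901 = CAD 6,581,011.91
CAD 6,581,011.91 × 1.1833 = AUD 7,787,311.39
Profit = AUD 7,787,311.39 − AUD 7,630,000.00

Profit: AUD 157,311.39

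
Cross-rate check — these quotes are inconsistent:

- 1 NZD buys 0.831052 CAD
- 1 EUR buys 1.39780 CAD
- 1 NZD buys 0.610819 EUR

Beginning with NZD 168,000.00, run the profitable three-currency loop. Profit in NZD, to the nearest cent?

Profit: NZD 4,599.15

Profitable loop is NZD → EUR → CAD → NZD:
NZD 168,000.00 × 0.610819 = EUR 102,617.59
EUR 102,617.59 × 1.39780 = CAD 143,438.87
CAD 143,438.87 ÷ 0.831052 = NZD 172,599.15
Profit = NZD 172,599.15 − NZD 168,000.00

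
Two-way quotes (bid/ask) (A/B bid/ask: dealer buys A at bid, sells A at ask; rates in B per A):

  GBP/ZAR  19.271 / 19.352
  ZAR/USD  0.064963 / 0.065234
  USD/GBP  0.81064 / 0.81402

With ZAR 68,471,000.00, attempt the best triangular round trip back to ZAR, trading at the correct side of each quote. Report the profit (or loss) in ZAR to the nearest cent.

Net profit: ZAR 1,016,233.94

Best loop ZAR → USD → GBP → ZAR:
ZAR 68,471,000.00 × 0.064963 (sell ZAR at bid) = USD 4,448,081.57
USD 4,448,081.57 × 0.81064 (sell USD at bid) = GBP 3,605,792.85
GBP 3,605,792.85 × 19.271 (sell GBP at bid) = ZAR 69,487,233.94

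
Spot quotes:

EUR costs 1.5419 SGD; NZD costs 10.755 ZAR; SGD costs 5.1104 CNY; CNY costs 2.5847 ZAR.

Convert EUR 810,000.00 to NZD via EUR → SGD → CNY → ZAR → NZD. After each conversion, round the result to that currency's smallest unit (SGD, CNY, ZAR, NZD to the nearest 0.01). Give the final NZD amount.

NZD 1,533,895.77

EUR 810,000.00 × 1.5419 = SGD 1,248,939.00
SGD 1,248,939.00 × 5.1104 = CNY 6,382,577.87
CNY 6,382,577.87 × 2.5847 = ZAR 16,497,049.02
ZAR 16,497,049.02 ÷ 10.755 = NZD 1,533,895.77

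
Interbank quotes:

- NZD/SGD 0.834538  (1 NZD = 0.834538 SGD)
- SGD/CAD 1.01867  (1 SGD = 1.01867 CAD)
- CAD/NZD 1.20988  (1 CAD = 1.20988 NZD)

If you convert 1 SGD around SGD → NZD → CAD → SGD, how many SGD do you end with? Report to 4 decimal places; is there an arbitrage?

Around SGD → NZD → CAD → SGD: 1 ÷ 0.834538 ÷ 1.20988 ÷ 1.01867 = 0.972250
Product < 1; profitable direction is SGD → CAD → NZD → SGD.

0.9723 (arbitrage exists)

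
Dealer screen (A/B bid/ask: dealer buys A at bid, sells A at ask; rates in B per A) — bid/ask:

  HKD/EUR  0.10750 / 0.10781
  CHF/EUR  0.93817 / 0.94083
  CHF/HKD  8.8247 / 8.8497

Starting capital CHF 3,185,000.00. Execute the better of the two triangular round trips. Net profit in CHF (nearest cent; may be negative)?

Net profit: CHF 26,490.89

Best loop CHF → HKD → EUR → CHF:
CHF 3,185,000.00 × 8.8247 (sell CHF at bid) = HKD 28,106,669.50
HKD 28,106,669.50 × 0.10750 (sell HKD at bid) = EUR 3,021,466.97
EUR 3,021,466.97 ÷ 0.94083 (buy CHF at ask) = CHF 3,211,490.89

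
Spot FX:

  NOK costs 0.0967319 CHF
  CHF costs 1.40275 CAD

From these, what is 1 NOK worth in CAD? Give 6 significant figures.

NOK/CAD = 0.135691

1 NOK × 0.0967319 = 0.0967319 CHF
0.0967319 CHF × 1.40275 = 0.135691 CAD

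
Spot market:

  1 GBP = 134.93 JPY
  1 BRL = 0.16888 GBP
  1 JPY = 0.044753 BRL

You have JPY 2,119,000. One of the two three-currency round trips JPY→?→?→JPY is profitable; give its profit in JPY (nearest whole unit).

Profitable loop is JPY → BRL → GBP → JPY:
JPY 2,119,000 × 0.044753 = BRL 94,831.61
BRL 94,831.61 × 0.16888 = GBP 16,015.16
GBP 16,015.16 × 134.93 = JPY 2,160,926
Profit = JPY 2,160,926 − JPY 2,119,000

Profit: JPY 41,926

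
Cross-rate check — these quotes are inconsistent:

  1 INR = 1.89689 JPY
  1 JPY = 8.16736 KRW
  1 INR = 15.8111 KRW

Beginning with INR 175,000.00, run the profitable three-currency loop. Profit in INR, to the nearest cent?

Profit: INR 3,597.88

Profitable loop is INR → KRW → JPY → INR:
INR 175,000.00 × 15.8111 = KRW 2,766,942
KRW 2,766,942 ÷ 8.16736 = JPY 338,781
JPY 338,781 ÷ 1.89689 = INR 178,597.88
Profit = INR 178,597.88 − INR 175,000.00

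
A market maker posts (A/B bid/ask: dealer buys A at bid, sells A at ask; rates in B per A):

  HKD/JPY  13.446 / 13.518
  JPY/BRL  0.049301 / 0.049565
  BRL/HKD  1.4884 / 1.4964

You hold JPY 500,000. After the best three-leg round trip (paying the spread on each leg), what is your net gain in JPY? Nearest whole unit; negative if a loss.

Best loop JPY → HKD → BRL → JPY:
JPY 500,000 ÷ 13.518 (buy HKD at ask) = HKD 36,987.72
HKD 36,987.72 ÷ 1.4964 (buy BRL at ask) = BRL 24,717.80
BRL 24,717.80 ÷ 0.049565 (buy JPY at ask) = JPY 498,695

Net result: JPY -1,305 (no profitable arbitrage after spreads)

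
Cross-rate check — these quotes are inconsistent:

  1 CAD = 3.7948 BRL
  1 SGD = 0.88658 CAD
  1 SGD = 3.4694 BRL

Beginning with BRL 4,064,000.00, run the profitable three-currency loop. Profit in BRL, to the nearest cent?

Profitable loop is BRL → CAD → SGD → BRL:
BRL 4,064,000.00 ÷ 3.7948 = CAD 1,070,939.18
CAD 1,070,939.18 ÷ 0.88658 = SGD 1,207,944.21
SGD 1,207,944.21 × 3.4694 = BRL 4,190,841.65
Profit = BRL 4,190,841.65 − BRL 4,064,000.00

Profit: BRL 126,841.65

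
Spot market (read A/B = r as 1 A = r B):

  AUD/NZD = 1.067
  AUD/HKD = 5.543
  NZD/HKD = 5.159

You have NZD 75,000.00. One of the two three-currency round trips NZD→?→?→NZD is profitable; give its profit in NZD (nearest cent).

Profitable loop is NZD → AUD → HKD → NZD:
NZD 75,000.00 ÷ 1.067 = AUD 70,290.53
AUD 70,290.53 × 5.543 = HKD 389,620.43
HKD 389,620.43 ÷ 5.159 = NZD 75,522.47
Profit = NZD 75,522.47 − NZD 75,000.00

Profit: NZD 522.47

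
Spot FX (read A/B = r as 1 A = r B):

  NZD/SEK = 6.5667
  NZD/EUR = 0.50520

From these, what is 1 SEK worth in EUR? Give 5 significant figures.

1 SEK ÷ 6.5667 = 0.152283 NZD
0.152283 NZD × 0.50520 = 0.0769336 EUR

SEK/EUR = 0.076934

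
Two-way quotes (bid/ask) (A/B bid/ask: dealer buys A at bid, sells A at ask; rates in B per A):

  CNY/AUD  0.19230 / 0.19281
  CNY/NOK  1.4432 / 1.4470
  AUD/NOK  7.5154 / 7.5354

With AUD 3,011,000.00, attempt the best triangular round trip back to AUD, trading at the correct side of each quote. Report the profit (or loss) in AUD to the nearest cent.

Net result: AUD -3,721.78 (no profitable arbitrage after spreads)

Best loop AUD → NOK → CNY → AUD:
AUD 3,011,000.00 × 7.5154 (sell AUD at bid) = NOK 22,628,869.40
NOK 22,628,869.40 ÷ 1.4470 (buy CNY at ask) = CNY 15,638,472.29
CNY 15,638,472.29 × 0.19230 (sell CNY at bid) = AUD 3,007,278.22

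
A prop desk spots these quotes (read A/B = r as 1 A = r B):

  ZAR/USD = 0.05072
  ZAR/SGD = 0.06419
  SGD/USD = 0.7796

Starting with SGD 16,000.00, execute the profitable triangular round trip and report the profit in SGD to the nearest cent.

Profit: SGD 216.61

Profitable loop is SGD → ZAR → USD → SGD:
SGD 16,000.00 ÷ 0.06419 = ZAR 249,260.01
ZAR 249,260.01 × 0.05072 = USD 12,642.47
USD 12,642.47 ÷ 0.7796 = SGD 16,216.61
Profit = SGD 16,216.61 − SGD 16,000.00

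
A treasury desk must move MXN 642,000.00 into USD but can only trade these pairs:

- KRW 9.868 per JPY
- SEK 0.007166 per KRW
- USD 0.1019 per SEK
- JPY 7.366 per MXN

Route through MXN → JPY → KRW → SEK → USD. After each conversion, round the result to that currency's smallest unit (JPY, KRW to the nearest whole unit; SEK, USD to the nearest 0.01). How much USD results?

MXN 642,000.00 × 7.366 = JPY 4,728,972
JPY 4,728,972 × 9.868 = KRW 46,665,496
KRW 46,665,496 × 0.007166 = SEK 334,404.94
SEK 334,404.94 × 0.1019 = USD 34,075.86

USD 34,075.86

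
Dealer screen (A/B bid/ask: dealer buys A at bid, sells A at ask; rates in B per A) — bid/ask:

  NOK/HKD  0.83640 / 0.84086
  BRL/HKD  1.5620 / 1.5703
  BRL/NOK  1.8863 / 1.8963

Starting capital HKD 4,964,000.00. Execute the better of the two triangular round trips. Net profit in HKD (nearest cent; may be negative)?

Net profit: HKD 23,396.90

Best loop HKD → BRL → NOK → HKD:
HKD 4,964,000.00 ÷ 1.5703 (buy BRL at ask) = BRL 3,161,179.39
BRL 3,161,179.39 × 1.8863 (sell BRL at bid) = NOK 5,962,932.69
NOK 5,962,932.69 × 0.83640 (sell NOK at bid) = HKD 4,987,396.90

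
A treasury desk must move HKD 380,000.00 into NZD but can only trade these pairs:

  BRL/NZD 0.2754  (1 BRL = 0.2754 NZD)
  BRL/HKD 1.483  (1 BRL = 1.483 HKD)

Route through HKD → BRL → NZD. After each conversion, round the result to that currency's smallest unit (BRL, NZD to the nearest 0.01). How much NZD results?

NZD 70,567.77

HKD 380,000.00 ÷ 1.483 = BRL 256,237.36
BRL 256,237.36 × 0.2754 = NZD 70,567.77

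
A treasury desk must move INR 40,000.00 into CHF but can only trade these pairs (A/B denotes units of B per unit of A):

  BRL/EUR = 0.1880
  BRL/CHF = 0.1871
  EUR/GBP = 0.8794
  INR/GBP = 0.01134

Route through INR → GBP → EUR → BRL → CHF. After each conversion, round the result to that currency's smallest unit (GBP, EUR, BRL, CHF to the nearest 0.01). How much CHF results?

CHF 513.34

INR 40,000.00 × 0.01134 = GBP 453.60
GBP 453.60 ÷ 0.8794 = EUR 515.81
EUR 515.81 ÷ 0.1880 = BRL 2,743.67
BRL 2,743.67 × 0.1871 = CHF 513.34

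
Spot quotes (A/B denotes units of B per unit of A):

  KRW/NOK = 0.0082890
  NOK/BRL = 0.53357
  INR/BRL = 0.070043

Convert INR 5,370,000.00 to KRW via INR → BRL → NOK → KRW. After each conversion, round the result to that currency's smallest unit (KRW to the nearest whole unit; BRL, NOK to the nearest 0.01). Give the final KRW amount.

INR 5,370,000.00 × 0.070043 = BRL 376,130.91
BRL 376,130.91 ÷ 0.53357 = NOK 704,932.64
NOK 704,932.64 ÷ 0.0082890 = KRW 85,044,353

KRW 85,044,353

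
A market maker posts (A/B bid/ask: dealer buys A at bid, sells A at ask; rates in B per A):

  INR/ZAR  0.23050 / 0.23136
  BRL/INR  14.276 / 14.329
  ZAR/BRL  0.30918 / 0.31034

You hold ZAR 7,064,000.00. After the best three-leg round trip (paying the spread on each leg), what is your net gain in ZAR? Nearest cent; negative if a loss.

Net profit: ZAR 122,866.08

Best loop ZAR → BRL → INR → ZAR:
ZAR 7,064,000.00 × 0.30918 (sell ZAR at bid) = BRL 2,184,047.52
BRL 2,184,047.52 × 14.276 (sell BRL at bid) = INR 31,179,462.40
INR 31,179,462.40 × 0.23050 (sell INR at bid) = ZAR 7,186,866.08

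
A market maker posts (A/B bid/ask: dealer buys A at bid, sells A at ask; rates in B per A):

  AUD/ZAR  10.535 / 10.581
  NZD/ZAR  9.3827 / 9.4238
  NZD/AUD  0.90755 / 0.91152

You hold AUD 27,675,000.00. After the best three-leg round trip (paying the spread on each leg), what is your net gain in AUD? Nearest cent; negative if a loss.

Net profit: AUD 403,032.35

Best loop AUD → ZAR → NZD → AUD:
AUD 27,675,000.00 × 10.535 (sell AUD at bid) = ZAR 291,556,125.00
ZAR 291,556,125.00 ÷ 9.4238 (buy NZD at ask) = NZD 30,938,275.96
NZD 30,938,275.96 × 0.90755 (sell NZD at bid) = AUD 28,078,032.35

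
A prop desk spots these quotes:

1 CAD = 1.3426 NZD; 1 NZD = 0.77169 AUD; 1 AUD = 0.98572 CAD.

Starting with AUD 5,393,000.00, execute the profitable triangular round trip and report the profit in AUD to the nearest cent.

Profit: AUD 114,740.93

Profitable loop is AUD → CAD → NZD → AUD:
AUD 5,393,000.00 × 0.98572 = CAD 5,315,987.96
CAD 5,315,987.96 × 1.3426 = NZD 7,137,245.44
NZD 7,137,245.44 × 0.77169 = AUD 5,507,740.93
Profit = AUD 5,507,740.93 − AUD 5,393,000.00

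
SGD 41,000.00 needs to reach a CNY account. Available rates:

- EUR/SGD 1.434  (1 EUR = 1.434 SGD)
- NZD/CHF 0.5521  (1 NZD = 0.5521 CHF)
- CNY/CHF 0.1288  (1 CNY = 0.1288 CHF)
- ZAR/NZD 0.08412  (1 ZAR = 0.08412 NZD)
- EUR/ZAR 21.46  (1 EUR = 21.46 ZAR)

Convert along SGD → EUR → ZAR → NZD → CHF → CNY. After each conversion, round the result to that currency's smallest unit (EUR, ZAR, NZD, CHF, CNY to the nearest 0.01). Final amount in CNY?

CNY 221,240.99

SGD 41,000.00 ÷ 1.434 = EUR 28,591.35
EUR 28,591.35 × 21.46 = ZAR 613,570.37
ZAR 613,570.37 × 0.08412 = NZD 51,613.54
NZD 51,613.54 × 0.5521 = CHF 28,495.84
CHF 28,495.84 ÷ 0.1288 = CNY 221,240.99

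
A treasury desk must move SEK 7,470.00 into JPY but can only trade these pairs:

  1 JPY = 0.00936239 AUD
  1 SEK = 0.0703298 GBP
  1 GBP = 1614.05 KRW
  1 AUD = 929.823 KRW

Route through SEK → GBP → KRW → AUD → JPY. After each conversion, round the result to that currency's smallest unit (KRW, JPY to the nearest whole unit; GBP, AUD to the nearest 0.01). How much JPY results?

SEK 7,470.00 × 0.0703298 = GBP 525.36
GBP 525.36 × 1614.05 = KRW 847,957
KRW 847,957 ÷ 929.823 = AUD 911.96
AUD 911.96 ÷ 0.00936239 = JPY 97,407

JPY 97,407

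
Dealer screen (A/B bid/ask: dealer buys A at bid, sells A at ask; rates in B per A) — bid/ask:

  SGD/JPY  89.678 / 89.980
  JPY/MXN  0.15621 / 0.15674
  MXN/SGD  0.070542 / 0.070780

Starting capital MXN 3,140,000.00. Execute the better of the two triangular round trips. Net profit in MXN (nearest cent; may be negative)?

Net profit: MXN 5,525.85

Best loop MXN → JPY → SGD → MXN:
MXN 3,140,000.00 ÷ 0.15674 (buy JPY at ask) = JPY 20,033,176
JPY 20,033,176 ÷ 89.980 (buy SGD at ask) = SGD 222,640.32
SGD 222,640.32 ÷ 0.070780 (buy MXN at ask) = MXN 3,145,525.85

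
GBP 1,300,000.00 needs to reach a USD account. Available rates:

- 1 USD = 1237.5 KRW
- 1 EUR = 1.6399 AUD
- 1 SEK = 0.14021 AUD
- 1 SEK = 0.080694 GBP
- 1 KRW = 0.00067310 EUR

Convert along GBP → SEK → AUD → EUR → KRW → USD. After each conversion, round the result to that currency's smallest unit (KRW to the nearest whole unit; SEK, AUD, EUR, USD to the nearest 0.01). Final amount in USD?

USD 1,653,632.25

GBP 1,300,000.00 ÷ 0.080694 = SEK 16,110,243.64
SEK 16,110,243.64 × 0.14021 = AUD 2,258,817.26
AUD 2,258,817.26 ÷ 1.6399 = EUR 1,377,411.59
EUR 1,377,411.59 ÷ 0.00067310 = KRW 2,046,369,915
KRW 2,046,369,915 ÷ 1237.5 = USD 1,653,632.25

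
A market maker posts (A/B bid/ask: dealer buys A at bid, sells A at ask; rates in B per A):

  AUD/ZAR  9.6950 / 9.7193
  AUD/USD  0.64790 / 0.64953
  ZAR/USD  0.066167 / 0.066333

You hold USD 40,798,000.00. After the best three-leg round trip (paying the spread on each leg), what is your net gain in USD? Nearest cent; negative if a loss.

Best loop USD → ZAR → AUD → USD:
USD 40,798,000.00 ÷ 0.066333 (buy ZAR at ask) = ZAR 615,048,316.83
ZAR 615,048,316.83 ÷ 9.7193 (buy AUD at ask) = AUD 63,281,133.09
AUD 63,281,133.09 × 0.64790 (sell AUD at bid) = USD 40,999,846.13

Net profit: USD 201,846.13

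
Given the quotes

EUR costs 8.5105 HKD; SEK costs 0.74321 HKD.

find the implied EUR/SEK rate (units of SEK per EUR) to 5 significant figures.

1 EUR × 8.5105 = 8.5105 HKD
8.5105 HKD ÷ 0.74321 = 11.451 SEK

EUR/SEK = 11.451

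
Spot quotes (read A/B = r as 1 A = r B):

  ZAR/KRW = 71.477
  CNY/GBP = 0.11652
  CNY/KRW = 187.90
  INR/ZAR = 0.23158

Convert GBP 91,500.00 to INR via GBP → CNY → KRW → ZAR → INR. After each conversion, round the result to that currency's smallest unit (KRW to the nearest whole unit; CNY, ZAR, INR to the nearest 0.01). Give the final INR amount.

INR 8,914,151.91

GBP 91,500.00 ÷ 0.11652 = CNY 785,272.91
CNY 785,272.91 × 187.90 = KRW 147,552,780
KRW 147,552,780 ÷ 71.477 = ZAR 2,064,339.30
ZAR 2,064,339.30 ÷ 0.23158 = INR 8,914,151.91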